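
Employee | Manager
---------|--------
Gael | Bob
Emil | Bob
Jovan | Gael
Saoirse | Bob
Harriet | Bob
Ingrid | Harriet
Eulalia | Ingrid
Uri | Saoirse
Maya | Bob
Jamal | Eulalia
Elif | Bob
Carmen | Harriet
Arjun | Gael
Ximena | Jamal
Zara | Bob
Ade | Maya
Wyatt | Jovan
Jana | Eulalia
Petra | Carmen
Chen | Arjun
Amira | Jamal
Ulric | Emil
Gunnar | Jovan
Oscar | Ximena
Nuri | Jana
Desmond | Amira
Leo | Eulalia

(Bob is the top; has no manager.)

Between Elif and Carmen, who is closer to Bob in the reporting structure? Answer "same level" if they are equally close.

Elif

Elif is 1 level below Bob; Carmen is 2. Elif is higher.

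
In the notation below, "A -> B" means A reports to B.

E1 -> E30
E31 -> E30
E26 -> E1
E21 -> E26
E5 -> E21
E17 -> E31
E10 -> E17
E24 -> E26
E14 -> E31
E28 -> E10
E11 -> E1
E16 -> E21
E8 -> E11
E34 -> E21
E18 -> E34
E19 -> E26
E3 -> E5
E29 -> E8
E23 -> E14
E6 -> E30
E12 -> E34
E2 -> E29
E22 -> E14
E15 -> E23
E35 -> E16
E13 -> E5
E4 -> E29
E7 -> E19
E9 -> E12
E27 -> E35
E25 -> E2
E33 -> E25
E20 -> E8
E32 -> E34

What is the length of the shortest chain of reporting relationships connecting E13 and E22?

E13 is 5 levels below E30, and E22 is 3 levels below E30 (their lowest common manager). The shortest path runs up from E13 to E30 and back down to E22: 5 + 3 = 8 links.

8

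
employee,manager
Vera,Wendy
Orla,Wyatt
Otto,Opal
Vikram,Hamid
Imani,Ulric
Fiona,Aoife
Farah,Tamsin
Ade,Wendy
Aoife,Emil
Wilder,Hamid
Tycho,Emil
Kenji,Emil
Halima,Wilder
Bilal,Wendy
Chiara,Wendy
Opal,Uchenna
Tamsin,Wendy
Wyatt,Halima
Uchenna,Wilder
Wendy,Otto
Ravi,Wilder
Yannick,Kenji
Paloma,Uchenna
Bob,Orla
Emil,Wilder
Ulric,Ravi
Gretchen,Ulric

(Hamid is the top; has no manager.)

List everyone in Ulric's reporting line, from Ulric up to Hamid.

Ulric reports to Ravi. Ravi reports to Wilder. Wilder reports to Hamid. Hamid is at the top.

Ulric -> Ravi -> Wilder -> Hamid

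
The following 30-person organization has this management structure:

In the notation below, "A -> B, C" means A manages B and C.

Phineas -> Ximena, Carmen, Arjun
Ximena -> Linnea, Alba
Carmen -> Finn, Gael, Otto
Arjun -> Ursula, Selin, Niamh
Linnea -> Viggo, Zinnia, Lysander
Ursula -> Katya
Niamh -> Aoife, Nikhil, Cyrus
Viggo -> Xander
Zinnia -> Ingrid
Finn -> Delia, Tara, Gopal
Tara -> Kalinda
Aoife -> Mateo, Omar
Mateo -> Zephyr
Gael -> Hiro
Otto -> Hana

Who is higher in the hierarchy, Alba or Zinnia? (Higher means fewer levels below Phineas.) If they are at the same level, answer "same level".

Alba

Alba is 2 levels below Phineas; Zinnia is 3. Alba is higher.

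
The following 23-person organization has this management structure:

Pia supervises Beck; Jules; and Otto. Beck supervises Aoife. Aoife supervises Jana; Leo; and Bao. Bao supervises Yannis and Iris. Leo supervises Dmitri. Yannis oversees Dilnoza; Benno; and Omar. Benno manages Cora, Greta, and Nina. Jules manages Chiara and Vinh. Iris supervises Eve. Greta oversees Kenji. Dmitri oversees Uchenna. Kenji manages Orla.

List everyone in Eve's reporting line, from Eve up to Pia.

Eve reports to Iris. Iris reports to Bao. Bao reports to Aoife. Aoife reports to Beck. Beck reports to Pia. Pia is at the top.

Eve -> Iris -> Bao -> Aoife -> Beck -> Pia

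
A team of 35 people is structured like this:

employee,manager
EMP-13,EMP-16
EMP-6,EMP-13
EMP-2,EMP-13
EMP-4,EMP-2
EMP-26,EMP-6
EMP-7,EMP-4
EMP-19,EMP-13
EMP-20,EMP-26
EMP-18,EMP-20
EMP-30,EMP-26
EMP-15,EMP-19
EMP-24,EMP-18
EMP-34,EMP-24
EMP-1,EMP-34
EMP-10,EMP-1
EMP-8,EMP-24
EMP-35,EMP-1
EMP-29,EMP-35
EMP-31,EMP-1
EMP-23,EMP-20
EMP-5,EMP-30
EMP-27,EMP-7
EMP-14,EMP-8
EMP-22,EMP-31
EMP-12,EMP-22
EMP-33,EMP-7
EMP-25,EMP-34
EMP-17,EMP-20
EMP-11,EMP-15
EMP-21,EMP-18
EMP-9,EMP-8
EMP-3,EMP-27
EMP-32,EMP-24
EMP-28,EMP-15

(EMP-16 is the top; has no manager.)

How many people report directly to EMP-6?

EMP-6 directly manages EMP-26. That is 1 direct report.

1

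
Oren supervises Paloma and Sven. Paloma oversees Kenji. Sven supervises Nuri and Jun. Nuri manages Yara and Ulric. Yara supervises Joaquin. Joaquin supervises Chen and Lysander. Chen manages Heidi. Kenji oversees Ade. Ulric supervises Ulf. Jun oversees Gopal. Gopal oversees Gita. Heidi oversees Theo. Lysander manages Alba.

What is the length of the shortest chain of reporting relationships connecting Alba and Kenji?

Alba is 6 levels below Oren, and Kenji is 2 levels below Oren (their lowest common manager). The shortest path runs up from Alba to Oren and back down to Kenji: 6 + 2 = 8 links.

8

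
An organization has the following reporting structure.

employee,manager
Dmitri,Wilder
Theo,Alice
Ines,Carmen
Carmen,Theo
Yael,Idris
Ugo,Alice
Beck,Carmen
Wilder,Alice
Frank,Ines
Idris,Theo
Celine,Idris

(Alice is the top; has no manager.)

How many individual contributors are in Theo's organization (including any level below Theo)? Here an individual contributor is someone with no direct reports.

The people in Theo's organization with no one reporting to them are Frank, Beck, Celine, Yael. That is 4.

4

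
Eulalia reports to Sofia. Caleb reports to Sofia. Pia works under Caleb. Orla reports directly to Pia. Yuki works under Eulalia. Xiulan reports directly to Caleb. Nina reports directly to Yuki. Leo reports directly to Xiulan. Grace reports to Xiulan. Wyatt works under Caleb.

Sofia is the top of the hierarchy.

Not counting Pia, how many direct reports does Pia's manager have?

Pia reports to Caleb. Caleb's other direct reports are Xiulan, Wyatt — 2 peers.

2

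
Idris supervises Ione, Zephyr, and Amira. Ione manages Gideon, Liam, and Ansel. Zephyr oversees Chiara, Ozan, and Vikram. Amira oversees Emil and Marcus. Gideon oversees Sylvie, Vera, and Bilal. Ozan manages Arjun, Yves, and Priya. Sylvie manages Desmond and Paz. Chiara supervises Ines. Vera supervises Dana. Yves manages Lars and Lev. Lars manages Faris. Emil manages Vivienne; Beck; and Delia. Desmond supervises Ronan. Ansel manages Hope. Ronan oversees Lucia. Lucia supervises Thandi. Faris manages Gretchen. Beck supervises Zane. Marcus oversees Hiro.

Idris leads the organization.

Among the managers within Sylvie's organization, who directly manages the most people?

Direct-report counts within Sylvie's organization: Sylvie has 2; Desmond has 1; Ronan has 1; Lucia has 1. The largest is 2, held by Sylvie.

Sylvie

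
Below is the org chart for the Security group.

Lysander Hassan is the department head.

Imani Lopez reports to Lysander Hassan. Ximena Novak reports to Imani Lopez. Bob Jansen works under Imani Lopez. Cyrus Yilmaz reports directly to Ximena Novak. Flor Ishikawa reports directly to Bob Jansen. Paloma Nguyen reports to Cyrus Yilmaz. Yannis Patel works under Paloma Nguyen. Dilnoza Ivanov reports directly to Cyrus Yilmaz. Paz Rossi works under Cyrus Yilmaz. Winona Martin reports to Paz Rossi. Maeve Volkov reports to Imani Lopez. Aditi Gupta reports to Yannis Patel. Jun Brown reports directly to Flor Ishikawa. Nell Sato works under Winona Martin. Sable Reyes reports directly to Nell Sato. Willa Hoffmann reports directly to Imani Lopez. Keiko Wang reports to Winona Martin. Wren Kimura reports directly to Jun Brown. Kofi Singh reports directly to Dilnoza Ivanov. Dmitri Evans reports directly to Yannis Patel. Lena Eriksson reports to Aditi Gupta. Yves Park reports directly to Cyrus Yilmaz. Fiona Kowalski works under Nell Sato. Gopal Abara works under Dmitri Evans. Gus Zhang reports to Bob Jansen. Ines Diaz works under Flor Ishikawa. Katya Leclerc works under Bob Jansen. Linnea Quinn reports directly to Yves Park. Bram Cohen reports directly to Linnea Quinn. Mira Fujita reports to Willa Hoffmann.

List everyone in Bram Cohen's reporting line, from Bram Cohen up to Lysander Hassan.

Bram Cohen -> Linnea Quinn -> Yves Park -> Cyrus Yilmaz -> Ximena Novak -> Imani Lopez -> Lysander Hassan

Bram Cohen reports to Linnea Quinn. Linnea Quinn reports to Yves Park. Yves Park reports to Cyrus Yilmaz. Cyrus Yilmaz reports to Ximena Novak. Ximena Novak reports to Imani Lopez. Imani Lopez reports to Lysander Hassan. Lysander Hassan is at the top.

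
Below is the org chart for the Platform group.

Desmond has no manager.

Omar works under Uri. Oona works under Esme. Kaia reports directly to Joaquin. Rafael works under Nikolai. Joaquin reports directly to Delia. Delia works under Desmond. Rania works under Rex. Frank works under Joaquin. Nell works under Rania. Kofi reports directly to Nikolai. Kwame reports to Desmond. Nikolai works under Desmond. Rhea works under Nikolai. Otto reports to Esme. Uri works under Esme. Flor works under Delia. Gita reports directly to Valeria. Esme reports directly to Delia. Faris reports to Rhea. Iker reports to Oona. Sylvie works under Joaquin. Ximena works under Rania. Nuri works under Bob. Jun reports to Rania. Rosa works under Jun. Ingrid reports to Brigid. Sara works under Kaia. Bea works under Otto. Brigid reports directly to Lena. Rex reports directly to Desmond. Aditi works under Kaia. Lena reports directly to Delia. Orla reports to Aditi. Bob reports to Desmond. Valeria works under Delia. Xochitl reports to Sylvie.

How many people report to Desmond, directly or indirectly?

Desmond directly manages Nikolai, Delia, Rex, Kwame, Bob. Under Nikolai: Kofi, Rhea, Faris, Rafael (4). Under Delia: Flor, Valeria, Gita, Esme, Otto, Bea, Uri, Omar, Oona, Iker, Joaquin, Kaia, Sara, Aditi, Orla, Frank, Sylvie, Xochitl, Lena, Brigid, Ingrid (21). Under Rex: Rania, Nell, Jun, Rosa, Ximena (5). Kwame has no reports. Under Bob: Nuri (1). So Desmond's organization is 5 direct reports plus everyone under them: 5 + 22 + 6 + 1 + 2 = 36.

36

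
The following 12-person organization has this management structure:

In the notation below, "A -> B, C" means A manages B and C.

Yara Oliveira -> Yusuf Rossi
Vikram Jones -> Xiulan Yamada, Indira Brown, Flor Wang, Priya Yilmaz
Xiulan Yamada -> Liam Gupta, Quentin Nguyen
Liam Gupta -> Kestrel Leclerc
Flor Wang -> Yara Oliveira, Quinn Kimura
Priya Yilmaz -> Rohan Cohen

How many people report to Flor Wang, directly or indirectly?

Flor Wang directly manages Yara Oliveira, Quinn Kimura. Under Yara Oliveira: Yusuf Rossi (1). Quinn Kimura has no reports. So Flor Wang's organization is 2 direct reports plus everyone under them: 2 + 1 = 3.

3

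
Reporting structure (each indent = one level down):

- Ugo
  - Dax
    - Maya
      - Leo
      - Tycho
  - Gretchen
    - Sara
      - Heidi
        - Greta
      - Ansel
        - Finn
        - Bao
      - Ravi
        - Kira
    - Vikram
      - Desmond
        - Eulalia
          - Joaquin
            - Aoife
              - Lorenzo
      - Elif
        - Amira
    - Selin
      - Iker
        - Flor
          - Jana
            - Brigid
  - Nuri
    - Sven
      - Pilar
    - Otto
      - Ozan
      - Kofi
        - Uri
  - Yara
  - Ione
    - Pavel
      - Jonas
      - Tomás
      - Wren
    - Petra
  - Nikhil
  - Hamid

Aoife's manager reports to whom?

Eulalia

Aoife reports to Joaquin, and Joaquin reports to Eulalia. So Aoife's skip-level manager is Eulalia.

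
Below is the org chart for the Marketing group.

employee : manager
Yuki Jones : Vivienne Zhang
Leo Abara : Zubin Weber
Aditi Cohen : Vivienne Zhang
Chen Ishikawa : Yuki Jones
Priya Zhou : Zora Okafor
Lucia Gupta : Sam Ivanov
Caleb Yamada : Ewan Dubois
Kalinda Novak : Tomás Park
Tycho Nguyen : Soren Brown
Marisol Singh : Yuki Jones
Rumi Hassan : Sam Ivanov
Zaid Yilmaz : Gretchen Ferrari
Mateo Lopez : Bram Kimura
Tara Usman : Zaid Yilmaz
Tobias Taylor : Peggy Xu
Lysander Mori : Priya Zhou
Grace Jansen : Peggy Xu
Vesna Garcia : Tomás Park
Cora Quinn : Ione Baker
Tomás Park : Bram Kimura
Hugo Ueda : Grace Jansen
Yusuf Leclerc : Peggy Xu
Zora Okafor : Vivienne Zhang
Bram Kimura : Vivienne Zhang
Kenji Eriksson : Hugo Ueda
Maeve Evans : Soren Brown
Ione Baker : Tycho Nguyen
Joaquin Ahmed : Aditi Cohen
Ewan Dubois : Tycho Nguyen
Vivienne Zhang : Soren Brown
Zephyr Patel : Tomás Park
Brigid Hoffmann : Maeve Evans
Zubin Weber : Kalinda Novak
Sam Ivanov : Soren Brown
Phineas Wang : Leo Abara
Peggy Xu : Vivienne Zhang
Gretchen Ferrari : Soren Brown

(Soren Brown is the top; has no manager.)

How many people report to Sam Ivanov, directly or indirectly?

2

Sam Ivanov directly manages Lucia Gupta, Rumi Hassan. Lucia Gupta has no reports. Rumi Hassan has no reports. So Sam Ivanov's organization is 2 direct reports plus everyone under them: 1 + 1 = 2.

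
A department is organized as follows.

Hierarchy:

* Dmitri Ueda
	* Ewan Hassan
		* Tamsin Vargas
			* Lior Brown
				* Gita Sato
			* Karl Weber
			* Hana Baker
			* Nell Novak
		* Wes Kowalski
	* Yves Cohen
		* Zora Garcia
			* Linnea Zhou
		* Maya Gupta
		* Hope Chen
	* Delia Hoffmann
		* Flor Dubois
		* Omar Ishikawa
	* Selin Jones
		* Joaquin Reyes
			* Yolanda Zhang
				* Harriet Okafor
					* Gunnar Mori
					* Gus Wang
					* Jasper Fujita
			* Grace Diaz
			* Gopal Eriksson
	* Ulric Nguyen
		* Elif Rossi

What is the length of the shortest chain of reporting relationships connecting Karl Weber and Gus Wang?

Karl Weber is 3 levels below Dmitri Ueda, and Gus Wang is 5 levels below Dmitri Ueda (their lowest common manager). The shortest path runs up from Karl Weber to Dmitri Ueda and back down to Gus Wang: 3 + 5 = 8 links.

8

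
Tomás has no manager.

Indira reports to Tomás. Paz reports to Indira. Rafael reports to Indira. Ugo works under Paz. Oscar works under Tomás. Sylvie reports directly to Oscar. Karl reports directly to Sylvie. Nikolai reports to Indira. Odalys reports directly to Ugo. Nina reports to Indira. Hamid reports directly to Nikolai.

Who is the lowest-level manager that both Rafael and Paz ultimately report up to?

Rafael's chain of managers is Indira, Tomás. Paz's chain of managers is Indira, Tomás. The first manager that appears in both chains is Indira.

Indira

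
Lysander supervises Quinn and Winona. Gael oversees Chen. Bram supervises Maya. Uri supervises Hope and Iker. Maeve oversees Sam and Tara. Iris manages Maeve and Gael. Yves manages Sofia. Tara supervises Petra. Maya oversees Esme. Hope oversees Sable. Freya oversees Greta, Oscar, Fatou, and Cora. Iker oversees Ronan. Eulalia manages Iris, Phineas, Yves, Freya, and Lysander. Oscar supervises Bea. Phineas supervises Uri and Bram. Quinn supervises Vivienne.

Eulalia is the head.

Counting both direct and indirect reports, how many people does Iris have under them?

6

Iris directly manages Gael, Maeve. Under Gael: Chen (1). Under Maeve: Sam, Tara, Petra (3). So Iris's organization is 2 direct reports plus everyone under them: 2 + 4 = 6.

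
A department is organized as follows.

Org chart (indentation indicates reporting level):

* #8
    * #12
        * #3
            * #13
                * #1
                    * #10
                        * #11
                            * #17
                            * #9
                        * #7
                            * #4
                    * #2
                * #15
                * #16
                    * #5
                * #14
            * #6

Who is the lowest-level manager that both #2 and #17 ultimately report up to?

#1

#2's chain of managers is #1, #13, #3, #12, #8. #17's chain of managers is #11, #10, #1, #13, #3, #12, #8. The first manager that appears in both chains is #1.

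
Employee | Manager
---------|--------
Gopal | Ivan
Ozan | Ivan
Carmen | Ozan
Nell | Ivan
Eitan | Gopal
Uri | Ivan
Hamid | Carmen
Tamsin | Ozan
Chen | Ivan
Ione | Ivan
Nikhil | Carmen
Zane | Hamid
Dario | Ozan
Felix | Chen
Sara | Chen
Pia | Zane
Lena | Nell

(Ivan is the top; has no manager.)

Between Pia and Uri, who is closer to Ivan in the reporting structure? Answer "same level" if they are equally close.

Uri

Pia is 5 levels below Ivan; Uri is 1. Uri is higher.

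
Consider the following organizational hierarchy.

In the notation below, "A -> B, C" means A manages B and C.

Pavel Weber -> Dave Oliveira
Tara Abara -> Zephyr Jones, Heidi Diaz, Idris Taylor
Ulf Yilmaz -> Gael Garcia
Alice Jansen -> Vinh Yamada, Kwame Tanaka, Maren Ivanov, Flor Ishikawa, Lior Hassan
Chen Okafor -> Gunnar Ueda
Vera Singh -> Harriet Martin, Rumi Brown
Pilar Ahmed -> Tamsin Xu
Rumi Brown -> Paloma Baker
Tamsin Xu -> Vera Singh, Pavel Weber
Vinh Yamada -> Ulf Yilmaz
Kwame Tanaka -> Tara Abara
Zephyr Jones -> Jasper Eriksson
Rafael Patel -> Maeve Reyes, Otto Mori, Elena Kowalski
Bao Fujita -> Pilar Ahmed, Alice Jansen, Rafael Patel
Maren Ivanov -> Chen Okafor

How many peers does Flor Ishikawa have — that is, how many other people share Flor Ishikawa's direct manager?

Flor Ishikawa reports to Alice Jansen. Alice Jansen's other direct reports are Vinh Yamada, Kwame Tanaka, Maren Ivanov, Lior Hassan — 4 peers.

4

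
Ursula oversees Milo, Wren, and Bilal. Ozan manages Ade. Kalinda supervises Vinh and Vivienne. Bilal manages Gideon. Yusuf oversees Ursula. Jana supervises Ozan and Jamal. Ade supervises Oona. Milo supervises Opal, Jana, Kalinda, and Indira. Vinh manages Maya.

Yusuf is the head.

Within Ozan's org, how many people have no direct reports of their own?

1

The only person in Ozan's organization with no one reporting to them is Oona. That is 1.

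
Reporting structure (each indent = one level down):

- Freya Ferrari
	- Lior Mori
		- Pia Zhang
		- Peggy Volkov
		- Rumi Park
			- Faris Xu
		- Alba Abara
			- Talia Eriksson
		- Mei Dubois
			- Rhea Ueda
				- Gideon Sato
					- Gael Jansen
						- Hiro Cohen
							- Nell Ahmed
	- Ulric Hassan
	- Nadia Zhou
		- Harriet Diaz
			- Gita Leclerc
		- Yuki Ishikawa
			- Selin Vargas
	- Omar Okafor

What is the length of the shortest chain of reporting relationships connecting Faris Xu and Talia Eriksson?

Faris Xu is 2 levels below Lior Mori, and Talia Eriksson is 2 levels below Lior Mori (their lowest common manager). The shortest path runs up from Faris Xu to Lior Mori and back down to Talia Eriksson: 2 + 2 = 4 links.

4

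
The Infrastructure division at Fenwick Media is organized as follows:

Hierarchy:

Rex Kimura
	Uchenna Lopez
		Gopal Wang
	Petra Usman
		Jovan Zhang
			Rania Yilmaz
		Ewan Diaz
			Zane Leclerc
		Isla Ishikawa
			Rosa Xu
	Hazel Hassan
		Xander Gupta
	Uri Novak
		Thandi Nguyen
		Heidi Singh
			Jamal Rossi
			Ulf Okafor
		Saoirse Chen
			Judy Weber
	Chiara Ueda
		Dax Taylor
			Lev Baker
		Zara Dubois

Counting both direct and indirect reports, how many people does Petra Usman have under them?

6

Petra Usman directly manages Jovan Zhang, Ewan Diaz, Isla Ishikawa. Under Jovan Zhang: Rania Yilmaz (1). Under Ewan Diaz: Zane Leclerc (1). Under Isla Ishikawa: Rosa Xu (1). So Petra Usman's organization is 3 direct reports plus everyone under them: 2 + 2 + 2 = 6.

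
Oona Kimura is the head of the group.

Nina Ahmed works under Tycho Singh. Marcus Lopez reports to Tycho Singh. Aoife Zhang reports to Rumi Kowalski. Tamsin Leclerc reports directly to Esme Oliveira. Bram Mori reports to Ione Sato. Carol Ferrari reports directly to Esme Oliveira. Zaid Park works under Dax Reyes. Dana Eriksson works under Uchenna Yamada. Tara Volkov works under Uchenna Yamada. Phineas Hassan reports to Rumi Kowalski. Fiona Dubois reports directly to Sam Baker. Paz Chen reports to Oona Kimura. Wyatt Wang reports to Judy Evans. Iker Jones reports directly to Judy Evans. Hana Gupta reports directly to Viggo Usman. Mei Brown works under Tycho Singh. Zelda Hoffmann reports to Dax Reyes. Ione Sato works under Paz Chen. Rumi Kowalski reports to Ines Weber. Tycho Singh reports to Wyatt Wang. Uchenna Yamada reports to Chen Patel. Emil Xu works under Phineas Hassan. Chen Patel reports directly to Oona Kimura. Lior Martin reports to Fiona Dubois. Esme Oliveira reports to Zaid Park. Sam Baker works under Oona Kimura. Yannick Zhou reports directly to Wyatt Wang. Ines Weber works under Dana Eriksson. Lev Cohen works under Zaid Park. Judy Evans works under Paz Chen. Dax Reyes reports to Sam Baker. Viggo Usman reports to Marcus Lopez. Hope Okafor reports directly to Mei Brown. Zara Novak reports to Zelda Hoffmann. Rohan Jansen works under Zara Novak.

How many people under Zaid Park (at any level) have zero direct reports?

3

The people in Zaid Park's organization with no one reporting to them are Lev Cohen, Carol Ferrari, Tamsin Leclerc. That is 3.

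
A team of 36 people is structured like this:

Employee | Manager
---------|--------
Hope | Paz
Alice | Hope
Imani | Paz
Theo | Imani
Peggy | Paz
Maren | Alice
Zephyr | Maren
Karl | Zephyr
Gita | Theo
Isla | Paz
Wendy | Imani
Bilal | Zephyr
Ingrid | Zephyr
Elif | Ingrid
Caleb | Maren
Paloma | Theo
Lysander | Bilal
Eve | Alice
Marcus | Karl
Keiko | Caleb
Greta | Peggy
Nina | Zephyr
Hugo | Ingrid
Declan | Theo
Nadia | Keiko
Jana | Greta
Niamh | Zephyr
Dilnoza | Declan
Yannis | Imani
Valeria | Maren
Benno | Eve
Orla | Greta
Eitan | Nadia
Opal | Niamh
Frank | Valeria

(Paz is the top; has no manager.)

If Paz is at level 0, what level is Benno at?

Chain from Benno up to Paz: Benno → Eve → Alice → Hope → Paz. That is 4 steps up, so Benno is 4 levels below Paz.

4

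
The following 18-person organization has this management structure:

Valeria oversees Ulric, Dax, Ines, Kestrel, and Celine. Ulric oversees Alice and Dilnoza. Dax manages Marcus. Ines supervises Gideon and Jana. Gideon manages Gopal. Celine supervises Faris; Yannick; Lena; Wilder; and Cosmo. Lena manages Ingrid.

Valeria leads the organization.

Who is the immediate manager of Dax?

Dax reports directly to Valeria.

Valeria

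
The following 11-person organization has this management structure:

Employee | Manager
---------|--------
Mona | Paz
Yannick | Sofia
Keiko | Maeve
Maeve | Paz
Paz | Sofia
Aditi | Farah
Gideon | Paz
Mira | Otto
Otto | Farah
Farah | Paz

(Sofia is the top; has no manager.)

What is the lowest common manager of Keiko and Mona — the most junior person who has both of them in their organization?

Paz

Keiko's chain of managers is Maeve, Paz, Sofia. Mona's chain of managers is Paz, Sofia. The first manager that appears in both chains is Paz.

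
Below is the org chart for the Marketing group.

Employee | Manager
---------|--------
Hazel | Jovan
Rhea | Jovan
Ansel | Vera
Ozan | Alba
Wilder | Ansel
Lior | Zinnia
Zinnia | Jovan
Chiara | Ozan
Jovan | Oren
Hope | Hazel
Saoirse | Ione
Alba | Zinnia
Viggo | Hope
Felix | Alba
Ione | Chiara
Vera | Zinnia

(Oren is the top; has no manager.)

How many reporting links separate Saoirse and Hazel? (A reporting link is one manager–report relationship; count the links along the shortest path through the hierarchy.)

Saoirse is 6 levels below Jovan, and Hazel is 1 level below Jovan (their lowest common manager). The shortest path runs up from Saoirse to Jovan and back down to Hazel: 6 + 1 = 7 links.

7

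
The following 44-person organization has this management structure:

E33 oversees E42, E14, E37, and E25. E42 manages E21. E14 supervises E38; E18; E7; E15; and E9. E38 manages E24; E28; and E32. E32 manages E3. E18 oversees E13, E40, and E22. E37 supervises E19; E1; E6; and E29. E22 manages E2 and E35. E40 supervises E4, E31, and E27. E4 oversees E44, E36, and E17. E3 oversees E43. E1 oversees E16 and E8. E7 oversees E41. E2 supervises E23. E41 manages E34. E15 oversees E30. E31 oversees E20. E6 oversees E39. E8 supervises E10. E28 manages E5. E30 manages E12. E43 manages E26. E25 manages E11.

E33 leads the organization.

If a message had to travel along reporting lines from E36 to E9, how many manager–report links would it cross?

E36 is 4 levels below E14, and E9 is 1 level below E14 (their lowest common manager). The shortest path runs up from E36 to E14 and back down to E9: 4 + 1 = 5 links.

5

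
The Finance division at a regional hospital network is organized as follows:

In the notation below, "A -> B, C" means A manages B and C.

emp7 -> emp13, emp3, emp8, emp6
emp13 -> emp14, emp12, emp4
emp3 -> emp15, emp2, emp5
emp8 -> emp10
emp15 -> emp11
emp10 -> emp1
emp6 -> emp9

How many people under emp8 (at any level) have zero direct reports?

1

The only person in emp8's organization with no one reporting to them is emp1. That is 1.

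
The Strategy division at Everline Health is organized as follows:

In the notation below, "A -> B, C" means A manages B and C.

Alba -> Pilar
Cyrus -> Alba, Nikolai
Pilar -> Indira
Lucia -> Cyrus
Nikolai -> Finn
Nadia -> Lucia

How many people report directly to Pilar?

1

Pilar directly manages Indira. That is 1 direct report.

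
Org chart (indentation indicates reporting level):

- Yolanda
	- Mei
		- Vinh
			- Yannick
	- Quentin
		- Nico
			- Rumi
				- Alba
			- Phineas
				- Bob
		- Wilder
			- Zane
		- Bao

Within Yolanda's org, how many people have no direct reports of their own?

5

The people in Yolanda's organization with no one reporting to them are Bao, Zane, Bob, Alba, Yannick. That is 5.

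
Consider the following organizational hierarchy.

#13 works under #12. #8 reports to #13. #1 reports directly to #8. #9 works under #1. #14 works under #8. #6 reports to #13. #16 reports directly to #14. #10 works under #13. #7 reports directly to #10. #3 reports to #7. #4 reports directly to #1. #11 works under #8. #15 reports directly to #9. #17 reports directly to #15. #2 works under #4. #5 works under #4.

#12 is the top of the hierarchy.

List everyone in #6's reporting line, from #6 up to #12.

#6 -> #13 -> #12

#6 reports to #13. #13 reports to #12. #12 is at the top.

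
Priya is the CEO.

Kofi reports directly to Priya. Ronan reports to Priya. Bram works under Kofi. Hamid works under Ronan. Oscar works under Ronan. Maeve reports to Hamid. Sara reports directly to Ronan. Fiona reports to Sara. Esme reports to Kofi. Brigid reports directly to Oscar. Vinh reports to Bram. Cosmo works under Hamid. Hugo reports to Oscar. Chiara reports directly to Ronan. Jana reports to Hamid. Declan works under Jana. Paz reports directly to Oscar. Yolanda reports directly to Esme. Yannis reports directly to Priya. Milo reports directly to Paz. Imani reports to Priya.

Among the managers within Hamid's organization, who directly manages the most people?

Hamid

Direct-report counts within Hamid's organization: Hamid has 3; Jana has 1. The largest is 3, held by Hamid.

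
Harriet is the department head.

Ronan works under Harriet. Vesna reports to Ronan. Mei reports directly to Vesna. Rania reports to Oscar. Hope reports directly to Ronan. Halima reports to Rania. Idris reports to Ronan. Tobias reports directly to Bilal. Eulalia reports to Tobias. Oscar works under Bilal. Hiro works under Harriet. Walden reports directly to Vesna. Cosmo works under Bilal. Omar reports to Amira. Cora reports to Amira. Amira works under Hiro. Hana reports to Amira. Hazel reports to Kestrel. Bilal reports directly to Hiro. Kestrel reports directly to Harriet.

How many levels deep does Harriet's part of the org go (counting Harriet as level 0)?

5

The longest chain under Harriet runs Harriet → Hiro → Bilal → Oscar → Rania → Halima, which is 5 levels below Harriet.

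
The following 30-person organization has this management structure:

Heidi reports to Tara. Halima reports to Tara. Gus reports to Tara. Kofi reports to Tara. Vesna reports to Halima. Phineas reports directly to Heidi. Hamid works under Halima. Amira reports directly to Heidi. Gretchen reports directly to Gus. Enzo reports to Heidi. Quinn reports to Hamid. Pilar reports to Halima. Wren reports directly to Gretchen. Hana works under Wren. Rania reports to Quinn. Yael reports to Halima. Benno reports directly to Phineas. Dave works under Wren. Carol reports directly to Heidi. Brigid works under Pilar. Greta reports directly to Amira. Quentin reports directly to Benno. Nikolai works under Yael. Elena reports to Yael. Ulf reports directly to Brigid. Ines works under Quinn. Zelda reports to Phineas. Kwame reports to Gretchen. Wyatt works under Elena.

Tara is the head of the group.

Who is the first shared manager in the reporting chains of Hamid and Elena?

Halima

Hamid's chain of managers is Halima, Tara. Elena's chain of managers is Yael, Halima, Tara. The first manager that appears in both chains is Halima.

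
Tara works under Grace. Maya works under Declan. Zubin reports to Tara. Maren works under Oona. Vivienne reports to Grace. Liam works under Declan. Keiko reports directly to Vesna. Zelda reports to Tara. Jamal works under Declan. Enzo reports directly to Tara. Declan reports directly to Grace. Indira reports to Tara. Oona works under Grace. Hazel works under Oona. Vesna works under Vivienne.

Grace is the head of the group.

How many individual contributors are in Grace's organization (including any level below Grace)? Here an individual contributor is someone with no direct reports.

The people in Grace's organization with no one reporting to them are Jamal, Maya, Liam, Enzo, Zubin, Zelda, Indira, Maren, Hazel, Keiko. That is 10.

10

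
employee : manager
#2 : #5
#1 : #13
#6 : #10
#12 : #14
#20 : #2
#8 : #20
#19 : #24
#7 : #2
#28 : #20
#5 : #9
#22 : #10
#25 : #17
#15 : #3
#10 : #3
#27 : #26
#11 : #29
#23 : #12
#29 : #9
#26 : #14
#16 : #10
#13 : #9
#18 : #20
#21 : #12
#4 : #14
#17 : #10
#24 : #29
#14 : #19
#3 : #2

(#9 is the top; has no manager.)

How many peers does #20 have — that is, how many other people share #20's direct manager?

2

#20 reports to #2. #2's other direct reports are #3, #7 — 2 peers.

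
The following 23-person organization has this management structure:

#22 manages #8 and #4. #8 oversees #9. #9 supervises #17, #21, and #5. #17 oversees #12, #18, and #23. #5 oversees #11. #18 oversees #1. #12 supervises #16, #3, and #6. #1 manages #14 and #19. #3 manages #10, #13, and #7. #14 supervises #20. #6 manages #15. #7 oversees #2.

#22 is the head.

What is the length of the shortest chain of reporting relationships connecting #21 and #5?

#21 is 1 level below #9, and #5 is 1 level below #9 (their lowest common manager). The shortest path runs up from #21 to #9 and back down to #5: 1 + 1 = 2 links.

2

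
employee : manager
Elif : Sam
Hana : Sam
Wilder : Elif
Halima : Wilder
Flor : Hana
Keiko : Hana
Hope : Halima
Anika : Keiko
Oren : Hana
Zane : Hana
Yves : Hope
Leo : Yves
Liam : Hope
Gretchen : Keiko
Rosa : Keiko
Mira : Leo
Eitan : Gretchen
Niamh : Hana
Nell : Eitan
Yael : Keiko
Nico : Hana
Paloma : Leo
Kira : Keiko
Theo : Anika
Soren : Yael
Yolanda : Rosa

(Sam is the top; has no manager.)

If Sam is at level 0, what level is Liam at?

Chain from Liam up to Sam: Liam → Hope → Halima → Wilder → Elif → Sam. That is 5 steps up, so Liam is 5 levels below Sam.

5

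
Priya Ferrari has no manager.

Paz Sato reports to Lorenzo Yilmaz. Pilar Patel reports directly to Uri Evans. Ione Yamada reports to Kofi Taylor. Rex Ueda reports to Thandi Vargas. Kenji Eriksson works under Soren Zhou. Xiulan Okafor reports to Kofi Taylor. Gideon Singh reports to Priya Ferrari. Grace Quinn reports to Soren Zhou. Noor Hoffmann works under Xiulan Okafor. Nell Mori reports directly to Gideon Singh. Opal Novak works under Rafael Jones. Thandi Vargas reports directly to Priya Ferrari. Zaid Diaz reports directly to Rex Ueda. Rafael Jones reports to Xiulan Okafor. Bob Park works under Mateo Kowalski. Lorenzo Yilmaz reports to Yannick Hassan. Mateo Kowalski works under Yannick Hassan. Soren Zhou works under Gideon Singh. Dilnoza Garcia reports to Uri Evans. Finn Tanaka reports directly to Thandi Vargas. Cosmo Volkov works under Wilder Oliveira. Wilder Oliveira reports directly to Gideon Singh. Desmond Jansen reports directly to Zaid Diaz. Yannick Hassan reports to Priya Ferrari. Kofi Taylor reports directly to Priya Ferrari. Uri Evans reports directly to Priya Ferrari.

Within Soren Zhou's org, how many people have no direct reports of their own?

The people in Soren Zhou's organization with no one reporting to them are Grace Quinn, Kenji Eriksson. That is 2.

2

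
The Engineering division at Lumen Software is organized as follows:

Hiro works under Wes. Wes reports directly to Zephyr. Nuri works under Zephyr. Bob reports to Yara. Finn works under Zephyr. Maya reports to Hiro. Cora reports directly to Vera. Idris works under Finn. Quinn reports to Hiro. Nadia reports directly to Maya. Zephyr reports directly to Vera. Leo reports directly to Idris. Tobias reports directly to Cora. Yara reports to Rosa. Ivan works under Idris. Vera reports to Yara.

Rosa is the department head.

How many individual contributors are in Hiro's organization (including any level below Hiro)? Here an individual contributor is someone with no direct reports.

2

The people in Hiro's organization with no one reporting to them are Nadia, Quinn. That is 2.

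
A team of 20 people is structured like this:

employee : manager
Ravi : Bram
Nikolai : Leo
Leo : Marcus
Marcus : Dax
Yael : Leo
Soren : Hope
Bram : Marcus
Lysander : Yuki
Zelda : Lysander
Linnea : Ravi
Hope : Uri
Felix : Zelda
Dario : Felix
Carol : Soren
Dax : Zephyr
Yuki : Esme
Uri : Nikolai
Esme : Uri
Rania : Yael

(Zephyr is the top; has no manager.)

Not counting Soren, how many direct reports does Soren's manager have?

0

Soren reports to Hope, and Hope has no other direct reports. Soren has 0 peers.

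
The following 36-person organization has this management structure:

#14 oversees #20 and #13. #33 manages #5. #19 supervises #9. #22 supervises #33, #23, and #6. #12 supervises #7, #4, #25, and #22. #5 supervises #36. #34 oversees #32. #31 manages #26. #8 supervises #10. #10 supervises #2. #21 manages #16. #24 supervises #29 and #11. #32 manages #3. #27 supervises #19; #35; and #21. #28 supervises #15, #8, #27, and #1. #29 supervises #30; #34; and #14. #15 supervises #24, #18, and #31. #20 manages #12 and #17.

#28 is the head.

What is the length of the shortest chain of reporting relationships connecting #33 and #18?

8

#33 is 7 levels below #15, and #18 is 1 level below #15 (their lowest common manager). The shortest path runs up from #33 to #15 and back down to #18: 7 + 1 = 8 links.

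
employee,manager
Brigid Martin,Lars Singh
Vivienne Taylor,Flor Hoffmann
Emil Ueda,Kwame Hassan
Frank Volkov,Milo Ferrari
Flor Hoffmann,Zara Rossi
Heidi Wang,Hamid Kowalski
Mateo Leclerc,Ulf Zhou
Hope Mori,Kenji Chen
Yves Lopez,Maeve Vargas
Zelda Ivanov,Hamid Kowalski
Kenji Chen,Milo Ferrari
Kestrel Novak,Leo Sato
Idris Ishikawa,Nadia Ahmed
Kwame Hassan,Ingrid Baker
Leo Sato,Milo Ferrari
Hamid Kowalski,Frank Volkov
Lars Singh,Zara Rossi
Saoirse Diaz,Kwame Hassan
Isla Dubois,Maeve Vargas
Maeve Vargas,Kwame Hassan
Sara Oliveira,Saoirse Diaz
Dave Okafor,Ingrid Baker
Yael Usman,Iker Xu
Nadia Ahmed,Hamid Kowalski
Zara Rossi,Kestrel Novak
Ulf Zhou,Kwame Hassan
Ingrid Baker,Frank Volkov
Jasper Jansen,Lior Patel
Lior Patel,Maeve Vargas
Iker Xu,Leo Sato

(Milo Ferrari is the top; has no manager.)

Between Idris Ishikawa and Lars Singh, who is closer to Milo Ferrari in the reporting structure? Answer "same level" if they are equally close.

Both Idris Ishikawa and Lars Singh are 4 levels below Milo Ferrari.

same level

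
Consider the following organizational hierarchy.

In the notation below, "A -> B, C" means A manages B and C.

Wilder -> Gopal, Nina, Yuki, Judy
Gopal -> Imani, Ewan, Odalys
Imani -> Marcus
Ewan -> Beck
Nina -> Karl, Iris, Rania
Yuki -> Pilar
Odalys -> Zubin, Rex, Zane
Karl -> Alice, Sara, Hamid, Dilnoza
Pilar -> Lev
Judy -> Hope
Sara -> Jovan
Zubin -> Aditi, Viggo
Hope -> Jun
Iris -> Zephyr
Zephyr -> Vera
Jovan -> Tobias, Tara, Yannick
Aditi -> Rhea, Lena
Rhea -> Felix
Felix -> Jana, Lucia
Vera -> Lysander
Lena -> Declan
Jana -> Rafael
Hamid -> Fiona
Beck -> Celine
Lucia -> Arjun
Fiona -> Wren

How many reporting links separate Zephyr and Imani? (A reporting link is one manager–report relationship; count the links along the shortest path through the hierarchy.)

Zephyr is 3 levels below Wilder, and Imani is 2 levels below Wilder (their lowest common manager). The shortest path runs up from Zephyr to Wilder and back down to Imani: 3 + 2 = 5 links.

5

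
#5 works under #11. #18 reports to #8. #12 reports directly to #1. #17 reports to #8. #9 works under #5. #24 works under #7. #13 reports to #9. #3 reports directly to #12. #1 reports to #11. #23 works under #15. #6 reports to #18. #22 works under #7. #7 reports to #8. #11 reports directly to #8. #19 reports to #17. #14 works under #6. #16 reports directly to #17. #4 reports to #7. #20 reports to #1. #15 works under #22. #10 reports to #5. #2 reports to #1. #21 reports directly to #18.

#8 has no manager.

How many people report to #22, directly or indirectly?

2

#22 directly manages #15. Under #15: #23 (1). That's 2 in total.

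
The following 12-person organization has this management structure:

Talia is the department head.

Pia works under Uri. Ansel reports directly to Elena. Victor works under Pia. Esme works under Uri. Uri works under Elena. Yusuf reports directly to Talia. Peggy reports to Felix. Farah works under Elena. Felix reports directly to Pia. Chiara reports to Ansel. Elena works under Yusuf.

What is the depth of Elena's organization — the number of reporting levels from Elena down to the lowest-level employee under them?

The longest chain under Elena runs Elena → Uri → Pia → Felix → Peggy, which is 4 levels below Elena.

4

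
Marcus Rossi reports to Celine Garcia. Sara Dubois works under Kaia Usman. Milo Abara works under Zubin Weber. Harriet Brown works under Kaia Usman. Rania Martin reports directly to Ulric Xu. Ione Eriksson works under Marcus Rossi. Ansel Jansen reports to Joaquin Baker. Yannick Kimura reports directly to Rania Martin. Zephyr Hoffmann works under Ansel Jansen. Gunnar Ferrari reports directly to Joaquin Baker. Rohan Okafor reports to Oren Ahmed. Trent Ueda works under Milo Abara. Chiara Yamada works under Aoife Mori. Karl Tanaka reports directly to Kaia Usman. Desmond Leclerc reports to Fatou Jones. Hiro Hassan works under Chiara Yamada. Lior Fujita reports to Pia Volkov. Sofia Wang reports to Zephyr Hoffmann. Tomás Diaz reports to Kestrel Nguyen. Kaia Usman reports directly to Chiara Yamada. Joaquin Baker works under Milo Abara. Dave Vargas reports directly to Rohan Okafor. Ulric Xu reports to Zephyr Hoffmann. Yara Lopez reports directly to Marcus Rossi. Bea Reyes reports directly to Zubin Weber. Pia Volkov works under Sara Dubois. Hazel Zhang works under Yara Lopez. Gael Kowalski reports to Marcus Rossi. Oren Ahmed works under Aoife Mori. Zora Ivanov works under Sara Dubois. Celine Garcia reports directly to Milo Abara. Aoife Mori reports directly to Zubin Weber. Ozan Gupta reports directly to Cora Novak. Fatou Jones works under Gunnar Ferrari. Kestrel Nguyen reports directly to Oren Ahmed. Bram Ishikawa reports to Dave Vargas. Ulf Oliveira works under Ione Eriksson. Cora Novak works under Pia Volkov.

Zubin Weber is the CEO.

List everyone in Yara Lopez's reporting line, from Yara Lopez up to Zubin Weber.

Yara Lopez -> Marcus Rossi -> Celine Garcia -> Milo Abara -> Zubin Weber

Yara Lopez reports to Marcus Rossi. Marcus Rossi reports to Celine Garcia. Celine Garcia reports to Milo Abara. Milo Abara reports to Zubin Weber. Zubin Weber is at the top.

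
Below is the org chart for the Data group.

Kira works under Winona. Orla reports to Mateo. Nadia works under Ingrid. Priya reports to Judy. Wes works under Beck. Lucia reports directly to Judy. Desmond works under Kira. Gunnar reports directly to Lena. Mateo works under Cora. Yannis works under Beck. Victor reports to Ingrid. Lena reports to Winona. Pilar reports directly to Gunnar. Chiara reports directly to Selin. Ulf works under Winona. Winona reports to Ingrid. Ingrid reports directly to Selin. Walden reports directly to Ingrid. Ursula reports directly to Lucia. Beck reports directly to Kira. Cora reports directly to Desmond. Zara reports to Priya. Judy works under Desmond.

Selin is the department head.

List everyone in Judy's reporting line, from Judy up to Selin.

Judy reports to Desmond. Desmond reports to Kira. Kira reports to Winona. Winona reports to Ingrid. Ingrid reports to Selin. Selin is at the top.

Judy -> Desmond -> Kira -> Winona -> Ingrid -> Selin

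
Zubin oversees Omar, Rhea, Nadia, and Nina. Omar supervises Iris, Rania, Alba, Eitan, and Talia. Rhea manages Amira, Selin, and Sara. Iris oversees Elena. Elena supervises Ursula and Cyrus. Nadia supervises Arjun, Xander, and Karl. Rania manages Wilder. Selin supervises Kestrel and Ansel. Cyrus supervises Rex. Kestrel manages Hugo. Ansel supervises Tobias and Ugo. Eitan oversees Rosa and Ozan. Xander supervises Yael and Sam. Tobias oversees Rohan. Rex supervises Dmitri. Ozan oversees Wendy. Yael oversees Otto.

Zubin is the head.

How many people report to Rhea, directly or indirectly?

9

Rhea directly manages Amira, Selin, Sara. Amira has no reports. Under Selin: Ansel, Ugo, Tobias, Rohan, Kestrel, Hugo (6). Sara has no reports. So Rhea's organization is 3 direct reports plus everyone under them: 1 + 7 + 1 = 9.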